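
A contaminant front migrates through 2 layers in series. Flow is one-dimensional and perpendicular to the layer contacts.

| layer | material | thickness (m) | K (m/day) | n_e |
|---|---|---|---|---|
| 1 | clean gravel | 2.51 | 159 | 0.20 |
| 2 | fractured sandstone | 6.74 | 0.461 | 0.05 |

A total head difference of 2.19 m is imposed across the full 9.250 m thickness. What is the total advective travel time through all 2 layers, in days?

5.61

With flow normal to the layers, continuity requires the same specific discharge q through every layer.
Σ(b_i/K_i) = 2.51/159 + 6.74/0.461 = 14.64 d.
q = Δh / Σ(b_i/K_i) = 2.19 / 14.64 = 0.1496 m/day.
In each layer the seepage velocity is v_i = q/n_i, so the layer transit time is t_i = b_i·n_i / q:
  layer 1 (clean gravel): t_1 = 2.51 × 0.20 / 0.1496 = 3.355 d
  layer 2 (fractured sandstone): t_2 = 6.74 × 0.05 / 0.1496 = 2.252 d
Total t = Σ t_i = 5.607 days.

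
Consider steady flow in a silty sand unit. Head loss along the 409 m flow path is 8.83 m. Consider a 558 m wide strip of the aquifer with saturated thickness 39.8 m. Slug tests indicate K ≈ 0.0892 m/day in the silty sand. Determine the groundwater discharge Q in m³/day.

42.8

Cross-sectional area A = 558 × 39.8 = 22208 m².
Hydraulic gradient i = Δh / L = 8.83 / 409 = 0.02159.
Darcy's law: Q = K · A · i = 0.08920 × 22208 × 0.02159 = 42.77 m³/day.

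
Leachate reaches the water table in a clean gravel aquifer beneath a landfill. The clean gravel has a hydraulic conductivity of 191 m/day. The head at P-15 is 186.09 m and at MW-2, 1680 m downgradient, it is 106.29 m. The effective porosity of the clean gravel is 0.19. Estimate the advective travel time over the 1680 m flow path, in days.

35.2

Hydraulic gradient i = (186.09 − 106.29) / 1680 = 79.8 / 1680 = 0.04750.
Darcy flux q = K · i = 191.0 × 0.04750 = 9.072 m/day.
Seepage velocity v = q / n_e = 9.072 / 0.19 = 47.75 m/day.
Travel time t = L / v = 1680 / 47.75 = 35.18 days.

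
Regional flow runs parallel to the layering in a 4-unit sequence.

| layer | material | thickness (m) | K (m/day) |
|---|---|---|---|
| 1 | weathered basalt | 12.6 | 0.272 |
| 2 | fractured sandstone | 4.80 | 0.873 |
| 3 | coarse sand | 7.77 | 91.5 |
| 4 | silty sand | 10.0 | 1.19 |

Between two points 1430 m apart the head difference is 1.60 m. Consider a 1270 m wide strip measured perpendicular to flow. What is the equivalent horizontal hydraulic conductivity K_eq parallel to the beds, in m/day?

20.8

Flow is parallel to layering, so each bed carries its own Darcy discharge and the transmissivities add.
Σ(K_i·b_i) = 0.272×12.6 + 0.873×4.80 + 91.5×7.77 + 1.19×10.0 = 730.5 m²/day.
Total thickness b = 35.17 m, so K_eq = Σ(K_i·b_i)/b = 20.77 m/day.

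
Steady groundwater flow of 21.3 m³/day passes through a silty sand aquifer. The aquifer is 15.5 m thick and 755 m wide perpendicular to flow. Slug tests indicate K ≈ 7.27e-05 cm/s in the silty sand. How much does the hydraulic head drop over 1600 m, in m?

Convert K: 7.27e-05 cm/s × 864 = 0.06281 m/day.
Cross-sectional area A = 755 × 15.5 = 11702 m².
From Q = K·A·i, i = Q / (K·A) = 21.3 / (0.06281 × 11702) = 0.02898.
Head loss Δh = i · L = 0.02898 × 1600 = 46.36 m.

46.4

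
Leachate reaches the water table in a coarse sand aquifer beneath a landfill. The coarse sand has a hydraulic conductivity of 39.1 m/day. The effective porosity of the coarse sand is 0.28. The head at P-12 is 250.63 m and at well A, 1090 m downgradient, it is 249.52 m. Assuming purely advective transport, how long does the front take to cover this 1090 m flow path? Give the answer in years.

Hydraulic gradient i = (250.63 − 249.52) / 1090 = 1.11 / 1090 = 0.001018.
Darcy flux q = K · i = 39.10 × 0.001018 = 0.03982 m/day.
Seepage velocity v = q / n_e = 0.03982 / 0.28 = 0.1422 m/day.
Travel time t = L / v = 1090 / 0.1422 = 7665 days = 20.99 years.

21.0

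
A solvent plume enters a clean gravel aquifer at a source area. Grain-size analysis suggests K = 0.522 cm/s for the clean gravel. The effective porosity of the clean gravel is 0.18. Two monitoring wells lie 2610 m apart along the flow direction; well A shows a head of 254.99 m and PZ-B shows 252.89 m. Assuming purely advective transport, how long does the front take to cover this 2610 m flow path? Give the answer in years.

3.54

Convert K: 0.522 cm/s × 864 = 451.0 m/day.
Hydraulic gradient i = (254.99 − 252.89) / 2610 = 2.1 / 2610 = 0.0008046.
Darcy flux q = K · i = 451.0 × 0.0008046 = 0.3629 m/day.
Seepage velocity v = q / n_e = 0.3629 / 0.18 = 2.016 m/day.
Travel time t = L / v = 2610 / 2.016 = 1295 days = 3.545 years.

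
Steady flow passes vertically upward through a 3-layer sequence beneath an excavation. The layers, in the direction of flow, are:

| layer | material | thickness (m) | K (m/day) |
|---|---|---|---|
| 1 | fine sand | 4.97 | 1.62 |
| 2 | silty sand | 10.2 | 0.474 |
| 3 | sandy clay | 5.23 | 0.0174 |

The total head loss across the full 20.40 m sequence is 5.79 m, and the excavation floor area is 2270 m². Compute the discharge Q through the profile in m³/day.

40.4

Flow is perpendicular to layering, so the layers act in series and the equivalent K is the thickness-weighted harmonic mean.
Total thickness L = 4.97 + 10.2 + 5.23 = 20.40 m.
Σ(b_i/K_i) = 4.97/1.62 + 10.2/0.474 + 5.23/0.0174 = 325.2 d.
K_eq = L / Σ(b_i/K_i) = 20.40 / 325.2 = 0.06274 m/day.
Q = K_eq · A · (Δh/L) = 0.06274 × 2270 × (5.79/20.40) = 40.42 m³/day.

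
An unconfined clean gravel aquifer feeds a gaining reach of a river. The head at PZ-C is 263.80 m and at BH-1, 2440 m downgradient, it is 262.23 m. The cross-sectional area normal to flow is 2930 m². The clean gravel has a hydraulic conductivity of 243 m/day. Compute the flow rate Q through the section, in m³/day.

458

Hydraulic gradient i = (263.80 − 262.23) / 2440 = 1.57 / 2440 = 0.0006434.
Darcy's law: Q = K · A · i = 243.0 × 2930 × 0.0006434 = 458.1 m³/day.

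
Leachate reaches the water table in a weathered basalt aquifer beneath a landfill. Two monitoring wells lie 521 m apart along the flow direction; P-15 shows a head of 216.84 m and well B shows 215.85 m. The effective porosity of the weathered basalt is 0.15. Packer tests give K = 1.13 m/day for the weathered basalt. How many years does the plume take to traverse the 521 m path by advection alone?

Hydraulic gradient i = (216.84 − 215.85) / 521 = 0.99 / 521 = 0.001900.
Darcy flux q = K · i = 1.130 × 0.001900 = 0.002147 m/day.
Seepage velocity v = q / n_e = 0.002147 / 0.15 = 0.01431 m/day.
Travel time t = L / v = 521 / 0.01431 = 36396 days = 99.65 years.

99.6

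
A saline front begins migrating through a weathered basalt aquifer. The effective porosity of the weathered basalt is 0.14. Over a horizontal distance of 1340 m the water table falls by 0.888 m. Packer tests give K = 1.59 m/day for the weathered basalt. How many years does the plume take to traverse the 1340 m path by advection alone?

Hydraulic gradient i = Δh / L = 0.888 / 1340 = 0.0006627.
Darcy flux q = K · i = 1.590 × 0.0006627 = 0.001054 m/day.
Seepage velocity v = q / n_e = 0.001054 / 0.14 = 0.007526 m/day.
Travel time t = L / v = 1340 / 0.007526 = 1.780e+05 days = 487.5 years.

487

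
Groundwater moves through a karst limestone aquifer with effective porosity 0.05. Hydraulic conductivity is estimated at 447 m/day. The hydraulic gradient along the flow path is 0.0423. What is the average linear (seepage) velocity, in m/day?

Hydraulic gradient i = 0.0423.
Darcy flux q = K · i = 447.0 × 0.04230 = 18.91 m/day.
Seepage velocity v = q / n_e = 18.91 / 0.05 = 378.2 m/day.

378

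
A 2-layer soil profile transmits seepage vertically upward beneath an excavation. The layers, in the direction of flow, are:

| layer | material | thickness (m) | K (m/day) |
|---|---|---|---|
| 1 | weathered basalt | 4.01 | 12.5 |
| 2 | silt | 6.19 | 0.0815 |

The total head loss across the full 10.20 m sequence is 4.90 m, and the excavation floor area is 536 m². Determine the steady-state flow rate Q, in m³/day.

34.4

Flow is perpendicular to layering, so the layers act in series and the equivalent K is the thickness-weighted harmonic mean.
Total thickness L = 4.01 + 6.19 = 10.20 m.
Σ(b_i/K_i) = 4.01/12.5 + 6.19/0.0815 = 76.27 d.
K_eq = L / Σ(b_i/K_i) = 10.20 / 76.27 = 0.1337 m/day.
Q = K_eq · A · (Δh/L) = 0.1337 × 536 × (4.90/10.20) = 34.43 m³/day.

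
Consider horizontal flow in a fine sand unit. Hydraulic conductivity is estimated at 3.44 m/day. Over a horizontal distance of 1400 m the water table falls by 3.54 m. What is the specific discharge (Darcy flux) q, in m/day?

Hydraulic gradient i = Δh / L = 3.54 / 1400 = 0.002529.
Specific discharge q = K · i = 3.440 × 0.002529 = 0.008698 m/day.

0.00870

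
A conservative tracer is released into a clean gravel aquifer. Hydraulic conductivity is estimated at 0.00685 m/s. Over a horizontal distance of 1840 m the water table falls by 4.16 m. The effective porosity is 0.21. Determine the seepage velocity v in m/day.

6.37

Convert K: 0.00685 m/s × 86400 = 591.8 m/day.
Hydraulic gradient i = Δh / L = 4.16 / 1840 = 0.002261.
Darcy flux q = K · i = 591.8 × 0.002261 = 1.338 m/day.
Seepage velocity v = q / n_e = 1.338 / 0.21 = 6.372 m/day.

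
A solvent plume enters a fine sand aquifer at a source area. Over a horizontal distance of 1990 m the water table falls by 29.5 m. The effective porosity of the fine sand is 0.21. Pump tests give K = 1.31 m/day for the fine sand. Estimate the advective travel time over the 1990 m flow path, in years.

58.9

Hydraulic gradient i = Δh / L = 29.5 / 1990 = 0.01482.
Darcy flux q = K · i = 1.310 × 0.01482 = 0.01942 m/day.
Seepage velocity v = q / n_e = 0.01942 / 0.21 = 0.09247 m/day.
Travel time t = L / v = 1990 / 0.09247 = 21519 days = 58.92 years.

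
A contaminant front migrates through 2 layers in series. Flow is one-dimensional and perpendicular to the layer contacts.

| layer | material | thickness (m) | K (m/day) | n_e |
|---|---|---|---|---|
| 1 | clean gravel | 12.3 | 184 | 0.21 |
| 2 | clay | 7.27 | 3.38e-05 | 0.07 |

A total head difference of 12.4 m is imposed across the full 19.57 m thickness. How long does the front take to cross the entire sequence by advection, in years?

With flow normal to the layers, continuity requires the same specific discharge q through every layer.
Σ(b_i/K_i) = 12.3/184 + 7.27/3.38e-05 = 2.151e+05 d.
q = Δh / Σ(b_i/K_i) = 12.4 / 2.151e+05 = 5.765e-05 m/day.
In each layer the seepage velocity is v_i = q/n_i, so the layer transit time is t_i = b_i·n_i / q:
  layer 1 (clean gravel): t_1 = 12.3 × 0.21 / 5.765e-05 = 44804 d
  layer 2 (clay): t_2 = 7.27 × 0.07 / 5.765e-05 = 8827 d
Total t = Σ t_i = 53632 days = 146.8 years.

147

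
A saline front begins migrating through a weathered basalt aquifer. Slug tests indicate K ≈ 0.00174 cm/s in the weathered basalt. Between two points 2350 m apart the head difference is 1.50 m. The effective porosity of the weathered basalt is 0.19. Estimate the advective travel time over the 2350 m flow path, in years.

1270

Convert K: 0.00174 cm/s × 864 = 1.503 m/day.
Hydraulic gradient i = Δh / L = 1.50 / 2350 = 0.0006383.
Darcy flux q = K · i = 1.503 × 0.0006383 = 0.0009596 m/day.
Seepage velocity v = q / n_e = 0.0009596 / 0.19 = 0.005050 m/day.
Travel time t = L / v = 2350 / 0.005050 = 4.653e+05 days = 1274 years.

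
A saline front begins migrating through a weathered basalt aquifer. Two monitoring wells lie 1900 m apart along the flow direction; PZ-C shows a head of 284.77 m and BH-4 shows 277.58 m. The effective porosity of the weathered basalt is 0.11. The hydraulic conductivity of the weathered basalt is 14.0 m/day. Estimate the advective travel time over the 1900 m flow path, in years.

10.8

Hydraulic gradient i = (284.77 − 277.58) / 1900 = 7.19 / 1900 = 0.003784.
Darcy flux q = K · i = 14.00 × 0.003784 = 0.05298 m/day.
Seepage velocity v = q / n_e = 0.05298 / 0.11 = 0.4816 m/day.
Travel time t = L / v = 1900 / 0.4816 = 3945 days = 10.80 years.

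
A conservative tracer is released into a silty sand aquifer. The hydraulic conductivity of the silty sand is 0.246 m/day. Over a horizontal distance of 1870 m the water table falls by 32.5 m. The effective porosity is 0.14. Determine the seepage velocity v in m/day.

Hydraulic gradient i = Δh / L = 32.5 / 1870 = 0.01738.
Darcy flux q = K · i = 0.2460 × 0.01738 = 0.004275 m/day.
Seepage velocity v = q / n_e = 0.004275 / 0.14 = 0.03054 m/day.

0.0305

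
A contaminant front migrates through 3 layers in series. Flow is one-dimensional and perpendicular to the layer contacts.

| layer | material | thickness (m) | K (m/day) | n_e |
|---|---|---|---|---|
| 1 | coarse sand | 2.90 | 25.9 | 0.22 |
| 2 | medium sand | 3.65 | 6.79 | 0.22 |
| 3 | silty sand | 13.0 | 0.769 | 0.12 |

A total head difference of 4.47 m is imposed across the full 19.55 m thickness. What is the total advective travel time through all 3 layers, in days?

With flow normal to the layers, continuity requires the same specific discharge q through every layer.
Σ(b_i/K_i) = 2.90/25.9 + 3.65/6.79 + 13.0/0.769 = 17.55 d.
q = Δh / Σ(b_i/K_i) = 4.47 / 17.55 = 0.2546 m/day.
In each layer the seepage velocity is v_i = q/n_i, so the layer transit time is t_i = b_i·n_i / q:
  layer 1 (coarse sand): t_1 = 2.90 × 0.22 / 0.2546 = 2.506 d
  layer 2 (medium sand): t_2 = 3.65 × 0.22 / 0.2546 = 3.154 d
  layer 3 (silty sand): t_3 = 13.0 × 0.12 / 0.2546 = 6.126 d
Total t = Σ t_i = 11.79 days.

11.8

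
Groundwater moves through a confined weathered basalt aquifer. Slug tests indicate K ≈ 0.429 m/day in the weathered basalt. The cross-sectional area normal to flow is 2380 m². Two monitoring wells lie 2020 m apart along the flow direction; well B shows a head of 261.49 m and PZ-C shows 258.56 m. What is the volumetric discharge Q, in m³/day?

Hydraulic gradient i = (261.49 − 258.56) / 2020 = 2.93 / 2020 = 0.001450.
Darcy's law: Q = K · A · i = 0.4290 × 2380 × 0.001450 = 1.481 m³/day.

1.48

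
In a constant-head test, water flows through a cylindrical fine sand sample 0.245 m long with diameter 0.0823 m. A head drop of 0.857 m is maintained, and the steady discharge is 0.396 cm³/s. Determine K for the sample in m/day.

1.84

Cross-sectional area A = π·(d/2)² = π × (0.0823/2)² = 0.005320 m².
Convert discharge: 0.396 cm³/s = 3.960e-07 m³/s.
Darcy's law rearranged: K = Q·L / (A·Δh) = 3.960e-07 × 0.245 / (0.005320 × 0.857) = 2.128e-05 m/s = 1.839 m/day.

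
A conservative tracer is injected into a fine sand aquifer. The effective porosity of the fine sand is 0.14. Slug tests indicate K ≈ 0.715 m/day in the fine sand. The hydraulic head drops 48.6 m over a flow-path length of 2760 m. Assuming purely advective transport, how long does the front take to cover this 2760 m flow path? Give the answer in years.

84.0

Hydraulic gradient i = Δh / L = 48.6 / 2760 = 0.01761.
Darcy flux q = K · i = 0.7150 × 0.01761 = 0.01259 m/day.
Seepage velocity v = q / n_e = 0.01259 / 0.14 = 0.08993 m/day.
Travel time t = L / v = 2760 / 0.08993 = 30690 days = 84.03 years.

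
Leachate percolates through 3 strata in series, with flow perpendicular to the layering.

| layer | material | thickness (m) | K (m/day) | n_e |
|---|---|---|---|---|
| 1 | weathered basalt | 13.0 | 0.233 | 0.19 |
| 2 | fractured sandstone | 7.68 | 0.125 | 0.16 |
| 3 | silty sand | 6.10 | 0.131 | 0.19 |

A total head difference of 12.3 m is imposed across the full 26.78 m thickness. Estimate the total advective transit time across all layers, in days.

64.7

With flow normal to the layers, continuity requires the same specific discharge q through every layer.
Σ(b_i/K_i) = 13.0/0.233 + 7.68/0.125 + 6.10/0.131 = 163.8 d.
q = Δh / Σ(b_i/K_i) = 12.3 / 163.8 = 0.07509 m/day.
In each layer the seepage velocity is v_i = q/n_i, so the layer transit time is t_i = b_i·n_i / q:
  layer 1 (weathered basalt): t_1 = 13.0 × 0.19 / 0.07509 = 32.89 d
  layer 2 (fractured sandstone): t_2 = 7.68 × 0.16 / 0.07509 = 16.36 d
  layer 3 (silty sand): t_3 = 6.10 × 0.19 / 0.07509 = 15.43 d
Total t = Σ t_i = 64.69 days.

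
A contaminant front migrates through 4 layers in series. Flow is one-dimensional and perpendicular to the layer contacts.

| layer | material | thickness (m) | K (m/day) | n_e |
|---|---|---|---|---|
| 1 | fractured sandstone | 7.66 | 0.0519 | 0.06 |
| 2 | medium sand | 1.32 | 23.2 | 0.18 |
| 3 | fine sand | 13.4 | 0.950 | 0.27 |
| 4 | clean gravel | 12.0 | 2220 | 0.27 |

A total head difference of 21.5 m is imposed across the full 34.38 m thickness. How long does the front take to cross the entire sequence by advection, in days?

With flow normal to the layers, continuity requires the same specific discharge q through every layer.
Σ(b_i/K_i) = 7.66/0.0519 + 1.32/23.2 + 13.4/0.950 + 12.0/2220 = 161.8 d.
q = Δh / Σ(b_i/K_i) = 21.5 / 161.8 = 0.1329 m/day.
In each layer the seepage velocity is v_i = q/n_i, so the layer transit time is t_i = b_i·n_i / q:
  layer 1 (fractured sandstone): t_1 = 7.66 × 0.06 / 0.1329 = 3.458 d
  layer 2 (medium sand): t_2 = 1.32 × 0.18 / 0.1329 = 1.788 d
  layer 3 (fine sand): t_3 = 13.4 × 0.27 / 0.1329 = 27.22 d
  layer 4 (clean gravel): t_4 = 12.0 × 0.27 / 0.1329 = 24.38 d
Total t = Σ t_i = 56.84 days.

56.8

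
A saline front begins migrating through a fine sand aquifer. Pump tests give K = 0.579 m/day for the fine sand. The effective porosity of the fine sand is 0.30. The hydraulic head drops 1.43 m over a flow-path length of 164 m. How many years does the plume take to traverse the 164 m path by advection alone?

Hydraulic gradient i = Δh / L = 1.43 / 164 = 0.008720.
Darcy flux q = K · i = 0.5790 × 0.008720 = 0.005049 m/day.
Seepage velocity v = q / n_e = 0.005049 / 0.30 = 0.01683 m/day.
Travel time t = L / v = 164 / 0.01683 = 9745 days = 26.68 years.

26.7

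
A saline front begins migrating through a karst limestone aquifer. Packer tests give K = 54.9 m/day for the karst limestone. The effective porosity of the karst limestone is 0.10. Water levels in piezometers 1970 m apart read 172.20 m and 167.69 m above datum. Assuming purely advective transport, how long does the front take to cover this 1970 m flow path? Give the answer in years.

Hydraulic gradient i = (172.20 − 167.69) / 1970 = 4.51 / 1970 = 0.002289.
Darcy flux q = K · i = 54.90 × 0.002289 = 0.1257 m/day.
Seepage velocity v = q / n_e = 0.1257 / 0.10 = 1.257 m/day.
Travel time t = L / v = 1970 / 1.257 = 1567 days = 4.291 years.

4.29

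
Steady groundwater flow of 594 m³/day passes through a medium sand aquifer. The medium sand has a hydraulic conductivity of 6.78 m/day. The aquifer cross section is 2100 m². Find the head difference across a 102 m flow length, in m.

4.26

From Q = K·A·i, i = Q / (K·A) = 594 / (6.780 × 2100) = 0.04172.
Head loss Δh = i · L = 0.04172 × 102 = 4.255 m.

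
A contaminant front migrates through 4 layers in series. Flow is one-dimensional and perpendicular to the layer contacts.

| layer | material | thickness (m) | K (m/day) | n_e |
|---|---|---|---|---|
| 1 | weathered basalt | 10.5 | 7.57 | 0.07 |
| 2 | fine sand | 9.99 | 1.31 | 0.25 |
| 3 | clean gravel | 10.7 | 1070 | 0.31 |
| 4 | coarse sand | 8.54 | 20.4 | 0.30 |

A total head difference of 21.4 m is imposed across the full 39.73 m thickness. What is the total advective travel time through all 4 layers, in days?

4.02

With flow normal to the layers, continuity requires the same specific discharge q through every layer.
Σ(b_i/K_i) = 10.5/7.57 + 9.99/1.31 + 10.7/1070 + 8.54/20.4 = 9.442 d.
q = Δh / Σ(b_i/K_i) = 21.4 / 9.442 = 2.267 m/day.
In each layer the seepage velocity is v_i = q/n_i, so the layer transit time is t_i = b_i·n_i / q:
  layer 1 (weathered basalt): t_1 = 10.5 × 0.07 / 2.267 = 0.3243 d
  layer 2 (fine sand): t_2 = 9.99 × 0.25 / 2.267 = 1.102 d
  layer 3 (clean gravel): t_3 = 10.7 × 0.31 / 2.267 = 1.463 d
  layer 4 (coarse sand): t_4 = 8.54 × 0.30 / 2.267 = 1.130 d
Total t = Σ t_i = 4.020 days.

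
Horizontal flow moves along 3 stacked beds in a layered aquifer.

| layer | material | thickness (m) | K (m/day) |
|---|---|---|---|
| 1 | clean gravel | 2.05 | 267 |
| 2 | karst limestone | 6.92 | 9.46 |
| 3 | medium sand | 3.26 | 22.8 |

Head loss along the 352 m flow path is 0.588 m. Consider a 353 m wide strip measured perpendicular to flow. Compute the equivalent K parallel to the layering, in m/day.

Flow is parallel to layering, so each bed carries its own Darcy discharge and the transmissivities add.
Σ(K_i·b_i) = 267×2.05 + 9.46×6.92 + 22.8×3.26 = 687.1 m²/day.
Total thickness b = 12.23 m, so K_eq = Σ(K_i·b_i)/b = 56.18 m/day.

56.2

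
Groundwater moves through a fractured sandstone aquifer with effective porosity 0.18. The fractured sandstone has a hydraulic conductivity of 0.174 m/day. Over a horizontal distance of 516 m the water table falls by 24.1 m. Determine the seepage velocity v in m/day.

0.0451

Hydraulic gradient i = Δh / L = 24.1 / 516 = 0.04671.
Darcy flux q = K · i = 0.1740 × 0.04671 = 0.008127 m/day.
Seepage velocity v = q / n_e = 0.008127 / 0.18 = 0.04515 m/day.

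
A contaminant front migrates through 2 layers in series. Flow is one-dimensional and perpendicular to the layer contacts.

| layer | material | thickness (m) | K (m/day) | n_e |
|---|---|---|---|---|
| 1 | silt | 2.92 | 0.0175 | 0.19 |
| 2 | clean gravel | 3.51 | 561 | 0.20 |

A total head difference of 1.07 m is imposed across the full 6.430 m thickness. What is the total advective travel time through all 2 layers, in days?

196

With flow normal to the layers, continuity requires the same specific discharge q through every layer.
Σ(b_i/K_i) = 2.92/0.0175 + 3.51/561 = 166.9 d.
q = Δh / Σ(b_i/K_i) = 1.07 / 166.9 = 0.006412 m/day.
In each layer the seepage velocity is v_i = q/n_i, so the layer transit time is t_i = b_i·n_i / q:
  layer 1 (silt): t_1 = 2.92 × 0.19 / 0.006412 = 86.52 d
  layer 2 (clean gravel): t_2 = 3.51 × 0.20 / 0.006412 = 109.5 d
Total t = Σ t_i = 196.0 days.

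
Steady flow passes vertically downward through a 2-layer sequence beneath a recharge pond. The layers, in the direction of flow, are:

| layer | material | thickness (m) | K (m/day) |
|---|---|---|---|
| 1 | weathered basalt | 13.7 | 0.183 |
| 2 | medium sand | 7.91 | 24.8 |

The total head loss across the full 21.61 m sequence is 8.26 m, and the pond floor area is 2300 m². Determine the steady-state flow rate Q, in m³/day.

Flow is perpendicular to layering, so the layers act in series and the equivalent K is the thickness-weighted harmonic mean.
Total thickness L = 13.7 + 7.91 = 21.61 m.
Σ(b_i/K_i) = 13.7/0.183 + 7.91/24.8 = 75.18 d.
K_eq = L / Σ(b_i/K_i) = 21.61 / 75.18 = 0.2874 m/day.
Q = K_eq · A · (Δh/L) = 0.2874 × 2300 × (8.26/21.61) = 252.7 m³/day.

253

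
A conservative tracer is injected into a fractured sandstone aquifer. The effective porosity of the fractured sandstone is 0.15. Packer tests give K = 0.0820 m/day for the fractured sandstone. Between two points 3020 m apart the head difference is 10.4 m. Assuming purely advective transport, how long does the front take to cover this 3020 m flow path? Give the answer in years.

Hydraulic gradient i = Δh / L = 10.4 / 3020 = 0.003444.
Darcy flux q = K · i = 0.08200 × 0.003444 = 0.0002824 m/day.
Seepage velocity v = q / n_e = 0.0002824 / 0.15 = 0.001883 m/day.
Travel time t = L / v = 3020 / 0.001883 = 1.604e+06 days = 4392 years.

4390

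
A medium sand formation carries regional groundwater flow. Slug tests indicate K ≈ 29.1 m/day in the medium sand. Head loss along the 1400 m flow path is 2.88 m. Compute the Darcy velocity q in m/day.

0.0599

Hydraulic gradient i = Δh / L = 2.88 / 1400 = 0.002057.
Specific discharge q = K · i = 29.10 × 0.002057 = 0.05986 m/day.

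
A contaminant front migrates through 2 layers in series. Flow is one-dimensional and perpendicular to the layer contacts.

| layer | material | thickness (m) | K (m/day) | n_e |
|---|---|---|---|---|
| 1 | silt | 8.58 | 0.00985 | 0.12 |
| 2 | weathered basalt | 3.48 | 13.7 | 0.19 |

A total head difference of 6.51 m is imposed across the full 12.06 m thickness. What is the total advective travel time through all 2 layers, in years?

With flow normal to the layers, continuity requires the same specific discharge q through every layer.
Σ(b_i/K_i) = 8.58/0.00985 + 3.48/13.7 = 871.3 d.
q = Δh / Σ(b_i/K_i) = 6.51 / 871.3 = 0.007471 m/day.
In each layer the seepage velocity is v_i = q/n_i, so the layer transit time is t_i = b_i·n_i / q:
  layer 1 (silt): t_1 = 8.58 × 0.12 / 0.007471 = 137.8 d
  layer 2 (weathered basalt): t_2 = 3.48 × 0.19 / 0.007471 = 88.50 d
Total t = Σ t_i = 226.3 days = 0.6196 years.

0.620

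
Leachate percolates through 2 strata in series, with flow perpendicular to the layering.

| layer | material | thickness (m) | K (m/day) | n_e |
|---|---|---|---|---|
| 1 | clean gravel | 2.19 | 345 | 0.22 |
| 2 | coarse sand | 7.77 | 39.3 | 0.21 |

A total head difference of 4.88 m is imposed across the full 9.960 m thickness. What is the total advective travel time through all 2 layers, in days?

With flow normal to the layers, continuity requires the same specific discharge q through every layer.
Σ(b_i/K_i) = 2.19/345 + 7.77/39.3 = 0.2041 d.
q = Δh / Σ(b_i/K_i) = 4.88 / 0.2041 = 23.91 m/day.
In each layer the seepage velocity is v_i = q/n_i, so the layer transit time is t_i = b_i·n_i / q:
  layer 1 (clean gravel): t_1 = 2.19 × 0.22 / 23.91 = 0.02015 d
  layer 2 (coarse sand): t_2 = 7.77 × 0.21 / 23.91 = 0.06823 d
Total t = Σ t_i = 0.08838 days.

0.0884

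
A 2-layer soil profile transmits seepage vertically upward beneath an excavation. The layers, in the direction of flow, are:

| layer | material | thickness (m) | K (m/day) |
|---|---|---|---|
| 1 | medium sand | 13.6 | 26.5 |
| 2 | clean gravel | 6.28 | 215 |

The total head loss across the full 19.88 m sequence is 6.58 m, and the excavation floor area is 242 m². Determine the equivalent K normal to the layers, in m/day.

Flow is perpendicular to layering, so the layers act in series and the equivalent K is the thickness-weighted harmonic mean.
Total thickness L = 13.6 + 6.28 = 19.88 m.
Σ(b_i/K_i) = 13.6/26.5 + 6.28/215 = 0.5424 d.
K_eq = L / Σ(b_i/K_i) = 19.88 / 0.5424 = 36.65 m/day.

36.7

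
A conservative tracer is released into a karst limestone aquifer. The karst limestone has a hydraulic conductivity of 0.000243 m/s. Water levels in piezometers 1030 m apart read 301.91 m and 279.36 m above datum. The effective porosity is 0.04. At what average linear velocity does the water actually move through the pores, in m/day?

11.5

Convert K: 0.000243 m/s × 86400 = 21.00 m/day.
Hydraulic gradient i = (301.91 − 279.36) / 1030 = 22.55 / 1030 = 0.02189.
Darcy flux q = K · i = 21.00 × 0.02189 = 0.4597 m/day.
Seepage velocity v = q / n_e = 0.4597 / 0.04 = 11.49 m/day.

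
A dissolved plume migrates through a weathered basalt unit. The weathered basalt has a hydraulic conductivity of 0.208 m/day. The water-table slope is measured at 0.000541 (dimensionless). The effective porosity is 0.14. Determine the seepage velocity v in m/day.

Hydraulic gradient i = 0.000541.
Darcy flux q = K · i = 0.2080 × 0.0005410 = 0.0001125 m/day.
Seepage velocity v = q / n_e = 0.0001125 / 0.14 = 0.0008038 m/day.

0.000804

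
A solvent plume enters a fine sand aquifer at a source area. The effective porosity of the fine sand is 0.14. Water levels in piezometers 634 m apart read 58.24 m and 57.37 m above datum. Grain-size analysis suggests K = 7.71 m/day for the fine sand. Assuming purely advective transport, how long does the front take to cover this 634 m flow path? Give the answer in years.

Hydraulic gradient i = (58.24 − 57.37) / 634 = 0.87 / 634 = 0.001372.
Darcy flux q = K · i = 7.710 × 0.001372 = 0.01058 m/day.
Seepage velocity v = q / n_e = 0.01058 / 0.14 = 0.07557 m/day.
Travel time t = L / v = 634 / 0.07557 = 8389 days = 22.97 years.

23.0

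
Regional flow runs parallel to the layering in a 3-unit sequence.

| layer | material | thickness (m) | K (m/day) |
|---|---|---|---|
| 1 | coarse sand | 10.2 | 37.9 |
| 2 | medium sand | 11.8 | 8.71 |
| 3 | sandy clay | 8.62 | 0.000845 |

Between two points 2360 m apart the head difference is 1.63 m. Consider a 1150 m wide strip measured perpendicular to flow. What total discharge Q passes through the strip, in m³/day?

Flow is parallel to layering, so each bed carries its own Darcy discharge and the transmissivities add.
Σ(K_i·b_i) = 37.9×10.2 + 8.71×11.8 + 0.000845×8.62 = 489.4 m²/day.
Hydraulic gradient i = Δh / L = 1.63 / 2360 = 0.0006907.
Q = Σ(K_i·b_i) · W · i = 489.4 × 1150 × 0.0006907 = 388.7 m³/day.

389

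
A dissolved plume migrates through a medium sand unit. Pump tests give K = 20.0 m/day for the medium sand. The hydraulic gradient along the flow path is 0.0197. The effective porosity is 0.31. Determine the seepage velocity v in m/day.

1.27

Hydraulic gradient i = 0.0197.
Darcy flux q = K · i = 20.00 × 0.01970 = 0.3940 m/day.
Seepage velocity v = q / n_e = 0.3940 / 0.31 = 1.271 m/day.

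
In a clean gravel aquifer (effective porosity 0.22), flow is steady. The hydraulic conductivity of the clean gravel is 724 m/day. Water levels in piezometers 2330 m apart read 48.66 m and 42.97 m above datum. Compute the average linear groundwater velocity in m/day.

8.04

Hydraulic gradient i = (48.66 − 42.97) / 2330 = 5.69 / 2330 = 0.002442.
Darcy flux q = K · i = 724.0 × 0.002442 = 1.768 m/day.
Seepage velocity v = q / n_e = 1.768 / 0.22 = 8.037 m/day.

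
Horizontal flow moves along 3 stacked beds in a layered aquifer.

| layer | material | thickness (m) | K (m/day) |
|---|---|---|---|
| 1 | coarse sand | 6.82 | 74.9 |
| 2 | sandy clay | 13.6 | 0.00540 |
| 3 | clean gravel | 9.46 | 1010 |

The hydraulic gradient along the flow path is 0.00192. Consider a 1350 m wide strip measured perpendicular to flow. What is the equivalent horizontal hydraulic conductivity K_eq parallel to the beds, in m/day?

Flow is parallel to layering, so each bed carries its own Darcy discharge and the transmissivities add.
Σ(K_i·b_i) = 74.9×6.82 + 0.00540×13.6 + 1010×9.46 = 10065 m²/day.
Total thickness b = 29.88 m, so K_eq = Σ(K_i·b_i)/b = 336.9 m/day.

337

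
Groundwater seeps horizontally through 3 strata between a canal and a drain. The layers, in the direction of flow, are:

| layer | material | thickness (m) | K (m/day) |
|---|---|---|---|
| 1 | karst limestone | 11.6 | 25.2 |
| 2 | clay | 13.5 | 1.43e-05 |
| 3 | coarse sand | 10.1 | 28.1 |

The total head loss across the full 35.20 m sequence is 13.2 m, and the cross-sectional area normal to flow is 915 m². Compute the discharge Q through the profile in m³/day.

0.0128

Flow is perpendicular to layering, so the layers act in series and the equivalent K is the thickness-weighted harmonic mean.
Total thickness L = 11.6 + 13.5 + 10.1 = 35.20 m.
Σ(b_i/K_i) = 11.6/25.2 + 13.5/1.43e-05 + 10.1/28.1 = 9.441e+05 d.
K_eq = L / Σ(b_i/K_i) = 35.20 / 9.441e+05 = 3.729e-05 m/day.
Q = K_eq · A · (Δh/L) = 3.729e-05 × 915 × (13.2/35.20) = 0.01279 m³/day.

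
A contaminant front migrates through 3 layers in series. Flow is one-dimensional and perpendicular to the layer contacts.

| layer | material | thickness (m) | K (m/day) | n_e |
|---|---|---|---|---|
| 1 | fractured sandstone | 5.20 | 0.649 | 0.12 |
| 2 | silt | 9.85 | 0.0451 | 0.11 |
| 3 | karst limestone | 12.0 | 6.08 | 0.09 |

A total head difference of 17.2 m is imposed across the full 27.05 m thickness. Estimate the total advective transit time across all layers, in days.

37.0

With flow normal to the layers, continuity requires the same specific discharge q through every layer.
Σ(b_i/K_i) = 5.20/0.649 + 9.85/0.0451 + 12.0/6.08 = 228.4 d.
q = Δh / Σ(b_i/K_i) = 17.2 / 228.4 = 0.07531 m/day.
In each layer the seepage velocity is v_i = q/n_i, so the layer transit time is t_i = b_i·n_i / q:
  layer 1 (fractured sandstone): t_1 = 5.20 × 0.12 / 0.07531 = 8.286 d
  layer 2 (silt): t_2 = 9.85 × 0.11 / 0.07531 = 14.39 d
  layer 3 (karst limestone): t_3 = 12.0 × 0.09 / 0.07531 = 14.34 d
Total t = Σ t_i = 37.01 days.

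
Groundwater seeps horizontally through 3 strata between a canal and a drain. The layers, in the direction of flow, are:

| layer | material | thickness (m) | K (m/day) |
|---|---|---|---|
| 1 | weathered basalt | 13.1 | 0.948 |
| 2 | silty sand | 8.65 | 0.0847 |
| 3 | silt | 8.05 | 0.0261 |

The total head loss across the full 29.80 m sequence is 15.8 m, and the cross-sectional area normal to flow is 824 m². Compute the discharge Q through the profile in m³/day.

30.7

Flow is perpendicular to layering, so the layers act in series and the equivalent K is the thickness-weighted harmonic mean.
Total thickness L = 13.1 + 8.65 + 8.05 = 29.80 m.
Σ(b_i/K_i) = 13.1/0.948 + 8.65/0.0847 + 8.05/0.0261 = 424.4 d.
K_eq = L / Σ(b_i/K_i) = 29.80 / 424.4 = 0.07022 m/day.
Q = K_eq · A · (Δh/L) = 0.07022 × 824 × (15.8/29.80) = 30.68 m³/day.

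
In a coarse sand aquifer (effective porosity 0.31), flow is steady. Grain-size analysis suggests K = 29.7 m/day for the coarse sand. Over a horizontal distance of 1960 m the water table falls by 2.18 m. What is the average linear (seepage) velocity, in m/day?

0.107

Hydraulic gradient i = Δh / L = 2.18 / 1960 = 0.001112.
Darcy flux q = K · i = 29.70 × 0.001112 = 0.03303 m/day.
Seepage velocity v = q / n_e = 0.03303 / 0.31 = 0.1066 m/day.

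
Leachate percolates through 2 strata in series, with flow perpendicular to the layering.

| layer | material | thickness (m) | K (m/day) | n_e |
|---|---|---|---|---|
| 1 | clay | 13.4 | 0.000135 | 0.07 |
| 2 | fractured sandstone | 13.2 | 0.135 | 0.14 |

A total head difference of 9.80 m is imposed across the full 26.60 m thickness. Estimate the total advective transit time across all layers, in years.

With flow normal to the layers, continuity requires the same specific discharge q through every layer.
Σ(b_i/K_i) = 13.4/0.000135 + 13.2/0.135 = 99357 d.
q = Δh / Σ(b_i/K_i) = 9.80 / 99357 = 9.863e-05 m/day.
In each layer the seepage velocity is v_i = q/n_i, so the layer transit time is t_i = b_i·n_i / q:
  layer 1 (clay): t_1 = 13.4 × 0.07 / 9.863e-05 = 9510 d
  layer 2 (fractured sandstone): t_2 = 13.2 × 0.14 / 9.863e-05 = 18736 d
Total t = Σ t_i = 28246 days = 77.33 years.

77.3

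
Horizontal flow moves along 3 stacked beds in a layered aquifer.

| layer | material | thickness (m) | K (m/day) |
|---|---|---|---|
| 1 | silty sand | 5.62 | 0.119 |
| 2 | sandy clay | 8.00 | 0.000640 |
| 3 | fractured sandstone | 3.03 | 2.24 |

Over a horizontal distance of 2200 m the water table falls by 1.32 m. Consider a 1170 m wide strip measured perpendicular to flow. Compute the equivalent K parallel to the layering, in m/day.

0.448

Flow is parallel to layering, so each bed carries its own Darcy discharge and the transmissivities add.
Σ(K_i·b_i) = 0.119×5.62 + 0.000640×8.00 + 2.24×3.03 = 7.461 m²/day.
Total thickness b = 16.65 m, so K_eq = Σ(K_i·b_i)/b = 0.4481 m/day.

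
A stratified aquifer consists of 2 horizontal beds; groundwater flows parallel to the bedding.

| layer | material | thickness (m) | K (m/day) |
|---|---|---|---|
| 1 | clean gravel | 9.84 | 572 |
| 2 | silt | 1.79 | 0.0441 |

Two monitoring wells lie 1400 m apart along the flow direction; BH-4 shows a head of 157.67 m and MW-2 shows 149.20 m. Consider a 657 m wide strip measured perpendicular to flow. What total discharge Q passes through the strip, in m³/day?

Flow is parallel to layering, so each bed carries its own Darcy discharge and the transmissivities add.
Σ(K_i·b_i) = 572×9.84 + 0.0441×1.79 = 5629 m²/day.
Hydraulic gradient i = (157.67 − 149.20) / 1400 = 8.47 / 1400 = 0.006050.
Q = Σ(K_i·b_i) · W · i = 5629 × 657 × 0.006050 = 22373 m³/day.

22400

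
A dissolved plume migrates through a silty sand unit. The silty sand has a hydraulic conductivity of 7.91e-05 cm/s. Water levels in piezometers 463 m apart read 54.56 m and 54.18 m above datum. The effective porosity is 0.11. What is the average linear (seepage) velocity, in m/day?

0.000510

Convert K: 7.91e-05 cm/s × 864 = 0.06834 m/day.
Hydraulic gradient i = (54.56 − 54.18) / 463 = 0.38 / 463 = 0.0008207.
Darcy flux q = K · i = 0.06834 × 0.0008207 = 5.609e-05 m/day.
Seepage velocity v = q / n_e = 5.609e-05 / 0.11 = 0.0005099 m/day.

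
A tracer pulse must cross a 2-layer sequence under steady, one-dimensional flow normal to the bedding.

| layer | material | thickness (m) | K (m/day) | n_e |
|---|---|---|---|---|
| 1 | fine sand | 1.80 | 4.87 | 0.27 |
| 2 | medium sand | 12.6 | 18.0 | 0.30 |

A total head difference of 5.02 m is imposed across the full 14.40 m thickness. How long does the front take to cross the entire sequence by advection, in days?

0.909

With flow normal to the layers, continuity requires the same specific discharge q through every layer.
Σ(b_i/K_i) = 1.80/4.87 + 12.6/18.0 = 1.070 d.
q = Δh / Σ(b_i/K_i) = 5.02 / 1.070 = 4.693 m/day.
In each layer the seepage velocity is v_i = q/n_i, so the layer transit time is t_i = b_i·n_i / q:
  layer 1 (fine sand): t_1 = 1.80 × 0.27 / 4.693 = 0.1036 d
  layer 2 (medium sand): t_2 = 12.6 × 0.30 / 4.693 = 0.8054 d
Total t = Σ t_i = 0.9090 days.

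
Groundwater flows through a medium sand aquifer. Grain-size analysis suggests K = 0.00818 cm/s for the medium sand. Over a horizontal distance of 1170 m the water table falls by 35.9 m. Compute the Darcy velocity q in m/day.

Convert K: 0.00818 cm/s × 864 = 7.068 m/day.
Hydraulic gradient i = Δh / L = 35.9 / 1170 = 0.03068.
Specific discharge q = K · i = 7.068 × 0.03068 = 0.2169 m/day.

0.217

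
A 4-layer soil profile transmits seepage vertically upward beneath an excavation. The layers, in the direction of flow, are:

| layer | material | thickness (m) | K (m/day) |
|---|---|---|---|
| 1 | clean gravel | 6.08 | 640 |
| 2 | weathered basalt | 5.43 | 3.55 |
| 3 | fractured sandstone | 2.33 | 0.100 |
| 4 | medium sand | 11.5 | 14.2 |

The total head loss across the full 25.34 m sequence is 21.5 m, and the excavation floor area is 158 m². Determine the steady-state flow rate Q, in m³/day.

132

Flow is perpendicular to layering, so the layers act in series and the equivalent K is the thickness-weighted harmonic mean.
Total thickness L = 6.08 + 5.43 + 2.33 + 11.5 = 25.34 m.
Σ(b_i/K_i) = 6.08/640 + 5.43/3.55 + 2.33/0.100 + 11.5/14.2 = 25.65 d.
K_eq = L / Σ(b_i/K_i) = 25.34 / 25.65 = 0.9880 m/day.
Q = K_eq · A · (Δh/L) = 0.9880 × 158 × (21.5/25.34) = 132.4 m³/day.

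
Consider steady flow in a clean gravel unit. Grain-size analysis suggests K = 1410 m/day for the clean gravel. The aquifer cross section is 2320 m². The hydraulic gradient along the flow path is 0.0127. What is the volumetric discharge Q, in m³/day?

41500

Hydraulic gradient i = 0.0127.
Darcy's law: Q = K · A · i = 1410 × 2320 × 0.01270 = 41544 m³/day.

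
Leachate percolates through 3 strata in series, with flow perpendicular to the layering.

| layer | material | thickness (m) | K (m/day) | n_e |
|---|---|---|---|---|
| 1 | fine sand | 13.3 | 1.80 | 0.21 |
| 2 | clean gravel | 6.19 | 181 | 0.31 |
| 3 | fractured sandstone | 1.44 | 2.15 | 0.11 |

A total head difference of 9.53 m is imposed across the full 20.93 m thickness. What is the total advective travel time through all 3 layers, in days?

With flow normal to the layers, continuity requires the same specific discharge q through every layer.
Σ(b_i/K_i) = 13.3/1.80 + 6.19/181 + 1.44/2.15 = 8.093 d.
q = Δh / Σ(b_i/K_i) = 9.53 / 8.093 = 1.178 m/day.
In each layer the seepage velocity is v_i = q/n_i, so the layer transit time is t_i = b_i·n_i / q:
  layer 1 (fine sand): t_1 = 13.3 × 0.21 / 1.178 = 2.372 d
  layer 2 (clean gravel): t_2 = 6.19 × 0.31 / 1.178 = 1.630 d
  layer 3 (fractured sandstone): t_3 = 1.44 × 0.11 / 1.178 = 0.1345 d
Total t = Σ t_i = 4.136 days.

4.14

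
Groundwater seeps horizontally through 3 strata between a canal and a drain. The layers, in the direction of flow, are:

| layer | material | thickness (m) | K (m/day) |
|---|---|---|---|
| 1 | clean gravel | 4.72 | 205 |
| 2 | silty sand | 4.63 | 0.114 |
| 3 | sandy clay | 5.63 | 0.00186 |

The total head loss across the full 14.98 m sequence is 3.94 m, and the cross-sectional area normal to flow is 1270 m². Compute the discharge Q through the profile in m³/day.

Flow is perpendicular to layering, so the layers act in series and the equivalent K is the thickness-weighted harmonic mean.
Total thickness L = 4.72 + 4.63 + 5.63 = 14.98 m.
Σ(b_i/K_i) = 4.72/205 + 4.63/0.114 + 5.63/0.00186 = 3068 d.
K_eq = L / Σ(b_i/K_i) = 14.98 / 3068 = 0.004883 m/day.
Q = K_eq · A · (Δh/L) = 0.004883 × 1270 × (3.94/14.98) = 1.631 m³/day.

1.63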